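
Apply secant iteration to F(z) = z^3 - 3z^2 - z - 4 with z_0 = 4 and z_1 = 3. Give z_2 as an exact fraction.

52/15

F(4) = 8, F(3) = -7. z_2 = 3 - (-7)·(3 - 4)/((-7) - 8) = 52/15.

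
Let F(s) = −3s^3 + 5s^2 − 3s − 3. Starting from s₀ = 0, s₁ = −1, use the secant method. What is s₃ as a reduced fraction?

F(0) = −3, F(−1) = 8. s₂ = (−1) − 8·((−1) − 0)/(8 − (−3)) = −3/11.
F(−1) = 8, F(−3/11) = −2328/1331. s₃ = (−3/11) − (−2328/1331)·((−3/11) − (−1))/((−2328/1331) − 8) = −327/811.

−327/811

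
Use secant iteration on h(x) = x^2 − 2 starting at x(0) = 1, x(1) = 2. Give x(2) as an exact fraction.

h(1) = −1, h(2) = 2. x(2) = 2 − 2·(2 − 1)/(2 − (−1)) = 4/3.

4/3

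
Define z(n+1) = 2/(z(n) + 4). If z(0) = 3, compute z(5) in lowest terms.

z(1) = 2/(3 + 4) = 2/7.
z(2) = 2/(2/7 + 4) = 7/15.
z(3) = 2/(7/15 + 4) = 30/67.
z(4) = 2/(30/67 + 4) = 67/149.
z(5) = 2/(67/149 + 4) = 298/663.

298/663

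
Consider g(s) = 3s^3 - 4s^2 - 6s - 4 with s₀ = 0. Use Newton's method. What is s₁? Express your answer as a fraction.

g'(s) = 9s^2 - 8s - 6.
g(0) = -4, g'(0) = -6, so s₁ = 0 - (-4)/(-6) = -2/3.

-2/3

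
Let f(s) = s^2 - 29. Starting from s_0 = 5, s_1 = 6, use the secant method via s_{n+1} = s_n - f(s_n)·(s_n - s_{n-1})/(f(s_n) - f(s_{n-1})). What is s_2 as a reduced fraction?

59/11

f(5) = -4, f(6) = 7. s_2 = 6 - 7·(6 - 5)/(7 - (-4)) = 59/11.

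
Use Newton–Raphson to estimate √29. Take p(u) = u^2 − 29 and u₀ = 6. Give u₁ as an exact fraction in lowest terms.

p'(u) = 2u.
p(6) = 7, p'(6) = 12, so u₁ = 6 − 7/12 = 65/12.

65/12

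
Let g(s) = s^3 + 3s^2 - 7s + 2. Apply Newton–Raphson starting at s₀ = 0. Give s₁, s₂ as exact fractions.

s₁ = 2/7, s₂ = 586/1729

g'(s) = 3s^2 + 6s - 7.
g(0) = 2, g'(0) = -7, so s₁ = 0 - 2/(-7) = 2/7.
g(2/7) = 92/343, g'(2/7) = -247/49, so s₂ = (2/7) - (92/343)/(-247/49) = 586/1729.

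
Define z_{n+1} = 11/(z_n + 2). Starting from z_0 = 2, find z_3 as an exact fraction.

z_1 = 11/(2 + 2) = 11/4.
z_2 = 11/(11/4 + 2) = 44/19.
z_3 = 11/(44/19 + 2) = 209/82.

209/82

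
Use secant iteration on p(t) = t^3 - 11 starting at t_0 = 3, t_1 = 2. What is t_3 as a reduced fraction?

3483/1561

p(3) = 16, p(2) = -3. t_2 = 2 - (-3)·(2 - 3)/((-3) - 16) = 41/19.
p(2) = -3, p(41/19) = -6528/6859. t_3 = (41/19) - (-6528/6859)·((41/19) - 2)/((-6528/6859) - (-3)) = 3483/1561.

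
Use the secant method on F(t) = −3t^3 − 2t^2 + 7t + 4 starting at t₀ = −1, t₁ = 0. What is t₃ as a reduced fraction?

−4/7

F(−1) = −2, F(0) = 4. t₂ = 0 − 4·(0 − (−1))/(4 − (−2)) = −2/3.
F(0) = 4, F(−2/3) = −2/3. t₃ = (−2/3) − (−2/3)·((−2/3) − 0)/((−2/3) − 4) = −4/7.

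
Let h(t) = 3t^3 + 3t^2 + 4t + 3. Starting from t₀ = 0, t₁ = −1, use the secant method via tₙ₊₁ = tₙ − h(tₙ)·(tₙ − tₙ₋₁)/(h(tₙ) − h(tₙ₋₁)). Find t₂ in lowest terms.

h(0) = 3, h(−1) = −1. t₂ = (−1) − (−1)·((−1) − 0)/((−1) − 3) = −3/4.

−3/4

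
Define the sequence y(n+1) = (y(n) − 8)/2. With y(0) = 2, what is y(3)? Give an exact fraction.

−27/4

y(1) = (2 − 8)/2 = −3.
y(2) = ((−3) − 8)/2 = −11/2.
y(3) = ((−11/2) − 8)/2 = −27/4.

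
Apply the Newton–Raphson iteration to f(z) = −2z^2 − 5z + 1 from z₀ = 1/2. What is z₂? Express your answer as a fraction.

f'(z) = −4z − 5.
f(1/2) = −2, f'(1/2) = −7, so z₁ = (1/2) − (−2)/(−7) = 3/14.
f(3/14) = −8/49, f'(3/14) = −41/7, so z₂ = (3/14) − (−8/49)/(−41/7) = 107/574.

107/574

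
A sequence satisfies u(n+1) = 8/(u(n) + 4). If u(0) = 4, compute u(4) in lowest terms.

28/19

u(1) = 8/(4 + 4) = 1.
u(2) = 8/(1 + 4) = 8/5.
u(3) = 8/(8/5 + 4) = 10/7.
u(4) = 8/(10/7 + 4) = 28/19.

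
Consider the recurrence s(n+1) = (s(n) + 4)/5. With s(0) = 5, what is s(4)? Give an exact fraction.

629/625

s(1) = (5 + 4)/5 = 9/5.
s(2) = ((9/5) + 4)/5 = 29/25.
s(3) = ((29/25) + 4)/5 = 129/125.
s(4) = ((129/125) + 4)/5 = 629/625.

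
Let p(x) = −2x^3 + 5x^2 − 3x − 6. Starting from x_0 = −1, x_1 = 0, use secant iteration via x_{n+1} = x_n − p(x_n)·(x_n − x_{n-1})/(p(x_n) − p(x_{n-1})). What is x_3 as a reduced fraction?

−25/28

p(−1) = 4, p(0) = −6. x_2 = 0 − (−6)·(0 − (−1))/((−6) − 4) = −3/5.
p(0) = −6, p(−3/5) = −246/125. x_3 = (−3/5) − (−246/125)·((−3/5) − 0)/((−246/125) − (−6)) = −25/28.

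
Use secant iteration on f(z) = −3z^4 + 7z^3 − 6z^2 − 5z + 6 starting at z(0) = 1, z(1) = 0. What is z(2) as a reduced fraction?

6/7

f(1) = −1, f(0) = 6. z(2) = 0 − 6·(0 − 1)/(6 − (−1)) = 6/7.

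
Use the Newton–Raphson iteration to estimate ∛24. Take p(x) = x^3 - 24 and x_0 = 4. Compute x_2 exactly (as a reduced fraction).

9451/3249

p'(x) = 3x^2.
p(4) = 40, p'(4) = 48, so x_1 = 4 - 40/48 = 19/6.
p(19/6) = 1675/216, p'(19/6) = 361/12, so x_2 = (19/6) - (1675/216)/(361/12) = 9451/3249.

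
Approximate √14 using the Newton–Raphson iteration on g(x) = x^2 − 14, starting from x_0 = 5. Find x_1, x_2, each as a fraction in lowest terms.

x_1 = 39/10, x_2 = 2921/780

g'(x) = 2x.
g(5) = 11, g'(5) = 10, so x_1 = 5 − 11/10 = 39/10.
g(39/10) = 121/100, g'(39/10) = 39/5, so x_2 = (39/10) − (121/100)/(39/5) = 2921/780.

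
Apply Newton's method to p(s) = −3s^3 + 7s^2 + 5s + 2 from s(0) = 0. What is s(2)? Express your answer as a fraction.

p'(s) = −9s^2 + 14s + 5.
p(0) = 2, p'(0) = 5, so s(1) = 0 − 2/5 = −2/5.
p(−2/5) = 164/125, p'(−2/5) = −51/25, so s(2) = (−2/5) − (164/125)/(−51/25) = 62/255.

62/255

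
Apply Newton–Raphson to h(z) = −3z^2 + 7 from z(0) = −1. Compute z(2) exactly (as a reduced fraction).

−23/15

h'(z) = −6z.
h(−1) = 4, h'(−1) = 6, so z(1) = (−1) − 4/6 = −5/3.
h(−5/3) = −4/3, h'(−5/3) = 10, so z(2) = (−5/3) − (−4/3)/10 = −23/15.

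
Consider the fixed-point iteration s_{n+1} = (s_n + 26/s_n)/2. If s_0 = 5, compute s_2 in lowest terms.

5201/1020

s_1 = (5 + 26/5)/2 = 51/10.
s_2 = (51/10 + 26/(51/10))/2 = 5201/1020.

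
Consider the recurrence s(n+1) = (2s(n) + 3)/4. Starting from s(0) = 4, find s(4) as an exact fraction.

s(1) = (2·4 + 3)/4 = 11/4.
s(2) = (2·(11/4) + 3)/4 = 17/8.
s(3) = (2·(17/8) + 3)/4 = 29/16.
s(4) = (2·(29/16) + 3)/4 = 53/32.

53/32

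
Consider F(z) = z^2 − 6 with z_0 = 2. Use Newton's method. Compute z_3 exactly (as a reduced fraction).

4801/1960

F'(z) = 2z.
F(2) = −2, F'(2) = 4, so z_1 = 2 − (−2)/4 = 5/2.
F(5/2) = 1/4, F'(5/2) = 5, so z_2 = (5/2) − (1/4)/5 = 49/20.
F(49/20) = 1/400, F'(49/20) = 49/10, so z_3 = (49/20) − (1/400)/(49/10) = 4801/1960.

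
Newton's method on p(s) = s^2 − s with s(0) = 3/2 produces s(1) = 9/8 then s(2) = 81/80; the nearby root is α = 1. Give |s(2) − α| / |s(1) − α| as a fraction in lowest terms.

1/10

s(1) − α = 9/8 − 1 = 1/8, so |s(1) − α| = 1/8.
s(2) − α = 81/80 − 1 = 1/80, so |s(2) − α| = 1/80.
Ratio = (1/80) / (1/8) = 1/10.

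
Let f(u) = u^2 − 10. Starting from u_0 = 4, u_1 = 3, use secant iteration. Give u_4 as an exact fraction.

f(4) = 6, f(3) = −1. u_2 = 3 − (−1)·(3 − 4)/((−1) − 6) = 22/7.
f(3) = −1, f(22/7) = −6/49. u_3 = (22/7) − (−6/49)·((22/7) − 3)/((−6/49) − (−1)) = 136/43.
f(22/7) = −6/49, f(136/43) = 6/1849. u_4 = (136/43) − (6/1849)·((136/43) − (22/7))/((6/1849) − (−6/49)) = 3001/949.

3001/949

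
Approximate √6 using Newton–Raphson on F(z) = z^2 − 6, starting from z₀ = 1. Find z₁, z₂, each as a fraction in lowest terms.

z₁ = 7/2, z₂ = 73/28

F'(z) = 2z.
F(1) = −5, F'(1) = 2, so z₁ = 1 − (−5)/2 = 7/2.
F(7/2) = 25/4, F'(7/2) = 7, so z₂ = (7/2) − (25/4)/7 = 73/28.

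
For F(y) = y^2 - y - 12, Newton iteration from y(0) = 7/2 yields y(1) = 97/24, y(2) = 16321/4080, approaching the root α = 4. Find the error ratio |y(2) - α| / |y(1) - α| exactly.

1/170

y(1) - α = 97/24 - 4 = 1/24, so |y(1) - α| = 1/24.
y(2) - α = 16321/4080 - 4 = 1/4080, so |y(2) - α| = 1/4080.
Ratio = (1/4080) / (1/24) = 1/170.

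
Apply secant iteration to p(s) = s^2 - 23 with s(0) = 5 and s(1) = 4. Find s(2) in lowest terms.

p(5) = 2, p(4) = -7. s(2) = 4 - (-7)·(4 - 5)/((-7) - 2) = 43/9.

43/9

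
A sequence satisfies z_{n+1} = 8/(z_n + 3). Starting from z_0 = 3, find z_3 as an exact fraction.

104/63

z_1 = 8/(3 + 3) = 4/3.
z_2 = 8/(4/3 + 3) = 24/13.
z_3 = 8/(24/13 + 3) = 104/63.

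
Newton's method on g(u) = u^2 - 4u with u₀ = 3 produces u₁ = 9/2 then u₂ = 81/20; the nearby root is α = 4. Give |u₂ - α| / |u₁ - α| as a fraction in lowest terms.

1/10

u₁ - α = 9/2 - 4 = 1/2, so |u₁ - α| = 1/2.
u₂ - α = 81/20 - 4 = 1/20, so |u₂ - α| = 1/20.
Ratio = (1/20) / (1/2) = 1/10.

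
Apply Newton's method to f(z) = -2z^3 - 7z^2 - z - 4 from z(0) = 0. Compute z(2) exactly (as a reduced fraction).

-148/41

f'(z) = -6z^2 - 14z - 1.
f(0) = -4, f'(0) = -1, so z(1) = 0 - (-4)/(-1) = -4.
f(-4) = 16, f'(-4) = -41, so z(2) = (-4) - 16/(-41) = -148/41.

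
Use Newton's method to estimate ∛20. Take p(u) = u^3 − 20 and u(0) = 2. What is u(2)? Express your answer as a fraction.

74/27

p'(u) = 3u^2.
p(2) = −12, p'(2) = 12, so u(1) = 2 − (−12)/12 = 3.
p(3) = 7, p'(3) = 27, so u(2) = 3 − 7/27 = 74/27.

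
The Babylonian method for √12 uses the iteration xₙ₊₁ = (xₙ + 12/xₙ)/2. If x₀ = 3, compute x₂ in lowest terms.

x₁ = (3 + 12/3)/2 = 7/2.
x₂ = (7/2 + 12/(7/2))/2 = 97/28.

97/28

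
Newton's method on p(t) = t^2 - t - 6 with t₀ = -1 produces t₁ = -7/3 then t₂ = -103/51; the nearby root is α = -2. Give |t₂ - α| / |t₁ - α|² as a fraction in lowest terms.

t₁ - α = -7/3 - (-2) = -7/3 + 2 = -1/3, so |t₁ - α| = 1/3.
t₂ - α = -103/51 - (-2) = -103/51 + 2 = -1/51, so |t₂ - α| = 1/51.
|t₁ - α|² = 1/9.
Ratio = (1/51) / (1/9) = 3/17.

3/17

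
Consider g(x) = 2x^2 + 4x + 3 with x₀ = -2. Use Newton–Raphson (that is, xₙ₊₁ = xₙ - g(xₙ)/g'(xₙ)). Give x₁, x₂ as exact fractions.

x₁ = -5/4, x₂ = -1/8

g'(x) = 4x + 4.
g(-2) = 3, g'(-2) = -4, so x₁ = (-2) - 3/(-4) = -5/4.
g(-5/4) = 9/8, g'(-5/4) = -1, so x₂ = (-5/4) - (9/8)/(-1) = -1/8.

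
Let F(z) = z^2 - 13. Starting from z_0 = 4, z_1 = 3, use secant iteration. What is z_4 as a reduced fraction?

F(4) = 3, F(3) = -4. z_2 = 3 - (-4)·(3 - 4)/((-4) - 3) = 25/7.
F(3) = -4, F(25/7) = -12/49. z_3 = (25/7) - (-12/49)·((25/7) - 3)/((-12/49) - (-4)) = 83/23.
F(25/7) = -12/49, F(83/23) = 12/529. z_4 = (83/23) - (12/529)·((83/23) - (25/7))/((12/529) - (-12/49)) = 1042/289.

1042/289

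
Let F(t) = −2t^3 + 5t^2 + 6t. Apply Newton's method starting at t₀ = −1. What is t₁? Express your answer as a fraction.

F'(t) = −6t^2 + 10t + 6.
F(−1) = 1, F'(−1) = −10, so t₁ = (−1) − 1/(−10) = −9/10.

−9/10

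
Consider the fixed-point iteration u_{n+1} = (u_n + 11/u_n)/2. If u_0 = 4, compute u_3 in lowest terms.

u_1 = (4 + 11/4)/2 = 27/8.
u_2 = (27/8 + 11/(27/8))/2 = 1433/432.
u_3 = (1433/432 + 11/(1433/432))/2 = 4106353/1238112.

4106353/1238112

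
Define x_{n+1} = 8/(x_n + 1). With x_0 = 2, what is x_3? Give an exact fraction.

x_1 = 8/(2 + 1) = 8/3.
x_2 = 8/(8/3 + 1) = 24/11.
x_3 = 8/(24/11 + 1) = 88/35.

88/35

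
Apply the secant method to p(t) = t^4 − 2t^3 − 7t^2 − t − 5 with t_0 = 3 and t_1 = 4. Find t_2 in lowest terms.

p(3) = −44, p(4) = 7. t_2 = 4 − 7·(4 − 3)/(7 − (−44)) = 197/51.

197/51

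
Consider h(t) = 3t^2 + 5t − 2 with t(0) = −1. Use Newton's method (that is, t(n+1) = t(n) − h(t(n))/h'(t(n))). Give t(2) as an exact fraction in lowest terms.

−77/25

h'(t) = 6t + 5.
h(−1) = −4, h'(−1) = −1, so t(1) = (−1) − (−4)/(−1) = −5.
h(−5) = 48, h'(−5) = −25, so t(2) = (−5) − 48/(−25) = −77/25.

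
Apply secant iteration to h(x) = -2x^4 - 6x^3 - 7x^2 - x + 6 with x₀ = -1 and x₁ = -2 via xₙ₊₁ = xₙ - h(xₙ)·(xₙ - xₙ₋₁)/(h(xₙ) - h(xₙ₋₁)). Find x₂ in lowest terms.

-3/2

h(-1) = 4, h(-2) = -4. x₂ = (-2) - (-4)·((-2) - (-1))/((-4) - 4) = -3/2.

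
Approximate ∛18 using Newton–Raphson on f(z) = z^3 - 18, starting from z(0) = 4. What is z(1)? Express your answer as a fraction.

f'(z) = 3z^2.
f(4) = 46, f'(4) = 48, so z(1) = 4 - 46/48 = 73/24.

73/24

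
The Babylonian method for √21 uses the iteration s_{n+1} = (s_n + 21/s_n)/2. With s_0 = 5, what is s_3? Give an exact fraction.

s_1 = (5 + 21/5)/2 = 23/5.
s_2 = (23/5 + 21/(23/5))/2 = 527/115.
s_3 = (527/115 + 21/(527/115))/2 = 277727/60605.

277727/60605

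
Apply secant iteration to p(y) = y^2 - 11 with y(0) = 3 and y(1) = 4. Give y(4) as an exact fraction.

3907/1178

p(3) = -2, p(4) = 5. y(2) = 4 - 5·(4 - 3)/(5 - (-2)) = 23/7.
p(4) = 5, p(23/7) = -10/49. y(3) = (23/7) - (-10/49)·((23/7) - 4)/((-10/49) - 5) = 169/51.
p(23/7) = -10/49, p(169/51) = -50/2601. y(4) = (169/51) - (-50/2601)·((169/51) - (23/7))/((-50/2601) - (-10/49)) = 3907/1178.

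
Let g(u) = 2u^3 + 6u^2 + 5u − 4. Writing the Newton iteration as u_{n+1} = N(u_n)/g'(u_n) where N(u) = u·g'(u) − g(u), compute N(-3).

g'(u) = 6u^2 + 12u + 5.
N(u) = u·g'(u) − g(u) = u·(6u^2 + 12u + 5) − (2u^3 + 6u^2 + 5u − 4) = 4u^3 + 6u^2 + 4.
N(-3) = −50.

−50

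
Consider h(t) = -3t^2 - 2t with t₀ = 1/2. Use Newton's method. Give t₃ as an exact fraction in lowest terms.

h'(t) = -6t - 2.
h(1/2) = -7/4, h'(1/2) = -5, so t₁ = (1/2) - (-7/4)/(-5) = 3/20.
h(3/20) = -147/400, h'(3/20) = -29/10, so t₂ = (3/20) - (-147/400)/(-29/10) = 27/1160.
h(27/1160) = -64827/1345600, h'(27/1160) = -1241/580, so t₃ = (27/1160) - (-64827/1345600)/(-1241/580) = 2187/2879120.

2187/2879120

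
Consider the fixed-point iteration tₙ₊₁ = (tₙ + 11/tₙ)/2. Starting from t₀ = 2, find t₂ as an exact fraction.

401/120

t₁ = (2 + 11/2)/2 = 15/4.
t₂ = (15/4 + 11/(15/4))/2 = 401/120.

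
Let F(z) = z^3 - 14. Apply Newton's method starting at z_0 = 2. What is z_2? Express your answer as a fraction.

F'(z) = 3z^2.
F(2) = -6, F'(2) = 12, so z_1 = 2 - (-6)/12 = 5/2.
F(5/2) = 13/8, F'(5/2) = 75/4, so z_2 = (5/2) - (13/8)/(75/4) = 181/75.

181/75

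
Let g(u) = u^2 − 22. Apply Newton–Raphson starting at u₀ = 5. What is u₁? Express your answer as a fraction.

47/10

g'(u) = 2u.
g(5) = 3, g'(5) = 10, so u₁ = 5 − 3/10 = 47/10.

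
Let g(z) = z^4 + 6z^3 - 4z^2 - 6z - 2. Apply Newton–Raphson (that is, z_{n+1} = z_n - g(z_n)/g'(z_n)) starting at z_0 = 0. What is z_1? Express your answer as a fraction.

g'(z) = 4z^3 + 18z^2 - 8z - 6.
g(0) = -2, g'(0) = -6, so z_1 = 0 - (-2)/(-6) = -1/3.

-1/3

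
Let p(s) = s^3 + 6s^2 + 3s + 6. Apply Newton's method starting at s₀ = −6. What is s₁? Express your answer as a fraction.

−74/13

p'(s) = 3s^2 + 12s + 3.
p(−6) = −12, p'(−6) = 39, so s₁ = (−6) − (−12)/39 = −74/13.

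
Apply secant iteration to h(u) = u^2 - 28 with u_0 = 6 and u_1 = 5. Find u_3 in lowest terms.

h(6) = 8, h(5) = -3. u_2 = 5 - (-3)·(5 - 6)/((-3) - 8) = 58/11.
h(5) = -3, h(58/11) = -24/121. u_3 = (58/11) - (-24/121)·((58/11) - 5)/((-24/121) - (-3)) = 598/113.

598/113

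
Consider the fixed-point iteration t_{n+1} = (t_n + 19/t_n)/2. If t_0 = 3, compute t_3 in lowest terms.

t_1 = (3 + 19/3)/2 = 14/3.
t_2 = (14/3 + 19/(14/3))/2 = 367/84.
t_3 = (367/84 + 19/(367/84))/2 = 268753/61656.

268753/61656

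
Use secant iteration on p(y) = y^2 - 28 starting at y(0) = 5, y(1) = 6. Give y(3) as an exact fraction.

p(5) = -3, p(6) = 8. y(2) = 6 - 8·(6 - 5)/(8 - (-3)) = 58/11.
p(6) = 8, p(58/11) = -24/121. y(3) = (58/11) - (-24/121)·((58/11) - 6)/((-24/121) - 8) = 164/31.

164/31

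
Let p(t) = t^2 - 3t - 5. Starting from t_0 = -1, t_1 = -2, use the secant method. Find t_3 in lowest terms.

p(-1) = -1, p(-2) = 5. t_2 = (-2) - 5·((-2) - (-1))/(5 - (-1)) = -7/6.
p(-2) = 5, p(-7/6) = -5/36. t_3 = (-7/6) - (-5/36)·((-7/6) - (-2))/((-5/36) - 5) = -44/37.

-44/37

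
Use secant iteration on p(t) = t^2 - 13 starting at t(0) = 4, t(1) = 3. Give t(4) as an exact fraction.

p(4) = 3, p(3) = -4. t(2) = 3 - (-4)·(3 - 4)/((-4) - 3) = 25/7.
p(3) = -4, p(25/7) = -12/49. t(3) = (25/7) - (-12/49)·((25/7) - 3)/((-12/49) - (-4)) = 83/23.
p(25/7) = -12/49, p(83/23) = 12/529. t(4) = (83/23) - (12/529)·((83/23) - (25/7))/((12/529) - (-12/49)) = 1042/289.

1042/289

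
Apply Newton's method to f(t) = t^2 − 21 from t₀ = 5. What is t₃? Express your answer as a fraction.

f'(t) = 2t.
f(5) = 4, f'(5) = 10, so t₁ = 5 − 4/10 = 23/5.
f(23/5) = 4/25, f'(23/5) = 46/5, so t₂ = (23/5) − (4/25)/(46/5) = 527/115.
f(527/115) = 4/13225, f'(527/115) = 1054/115, so t₃ = (527/115) − (4/13225)/(1054/115) = 277727/60605.

277727/60605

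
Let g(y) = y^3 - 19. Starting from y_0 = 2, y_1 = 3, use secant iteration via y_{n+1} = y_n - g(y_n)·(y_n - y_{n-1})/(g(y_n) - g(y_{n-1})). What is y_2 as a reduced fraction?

g(2) = -11, g(3) = 8. y_2 = 3 - 8·(3 - 2)/(8 - (-11)) = 49/19.

49/19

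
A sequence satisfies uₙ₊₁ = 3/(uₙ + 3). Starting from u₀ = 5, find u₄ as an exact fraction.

u₁ = 3/(5 + 3) = 3/8.
u₂ = 3/(3/8 + 3) = 8/9.
u₃ = 3/(8/9 + 3) = 27/35.
u₄ = 3/(27/35 + 3) = 35/44.

35/44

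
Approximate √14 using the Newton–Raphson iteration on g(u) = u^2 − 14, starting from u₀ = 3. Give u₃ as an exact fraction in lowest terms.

g'(u) = 2u.
g(3) = −5, g'(3) = 6, so u₁ = 3 − (−5)/6 = 23/6.
g(23/6) = 25/36, g'(23/6) = 23/3, so u₂ = (23/6) − (25/36)/(23/3) = 1033/276.
g(1033/276) = 625/76176, g'(1033/276) = 1033/138, so u₃ = (1033/276) − (625/76176)/(1033/138) = 2133553/570216.

2133553/570216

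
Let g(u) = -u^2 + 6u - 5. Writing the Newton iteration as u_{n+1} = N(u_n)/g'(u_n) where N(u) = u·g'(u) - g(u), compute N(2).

1

g'(u) = -2u + 6.
N(u) = u·g'(u) - g(u) = u·(-2u + 6) - (-u^2 + 6u - 5) = -u^2 + 5.
N(2) = 1.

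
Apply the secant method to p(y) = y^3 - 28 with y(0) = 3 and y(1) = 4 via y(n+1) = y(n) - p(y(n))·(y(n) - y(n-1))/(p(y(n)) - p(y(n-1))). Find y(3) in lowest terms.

p(3) = -1, p(4) = 36. y(2) = 4 - 36·(4 - 3)/(36 - (-1)) = 112/37.
p(4) = 36, p(112/37) = -13356/50653. y(3) = (112/37) - (-13356/50653)·((112/37) - 4)/((-13356/50653) - 36) = 12901/4252.

12901/4252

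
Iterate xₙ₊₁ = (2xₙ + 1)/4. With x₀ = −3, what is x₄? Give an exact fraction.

x₁ = (2·(−3) + 1)/4 = −5/4.
x₂ = (2·(−5/4) + 1)/4 = −3/8.
x₃ = (2·(−3/8) + 1)/4 = 1/16.
x₄ = (2·(1/16) + 1)/4 = 9/32.

9/32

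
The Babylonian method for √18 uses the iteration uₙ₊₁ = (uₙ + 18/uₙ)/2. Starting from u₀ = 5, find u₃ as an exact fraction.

u₁ = (5 + 18/5)/2 = 43/10.
u₂ = (43/10 + 18/(43/10))/2 = 3649/860.
u₃ = (3649/860 + 18/(3649/860))/2 = 26628001/6276280.

26628001/6276280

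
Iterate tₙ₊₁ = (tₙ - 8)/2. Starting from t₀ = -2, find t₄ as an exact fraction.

t₁ = ((-2) - 8)/2 = -5.
t₂ = ((-5) - 8)/2 = -13/2.
t₃ = ((-13/2) - 8)/2 = -29/4.
t₄ = ((-29/4) - 8)/2 = -61/8.

-61/8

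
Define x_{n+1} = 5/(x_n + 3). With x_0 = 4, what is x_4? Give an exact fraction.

x_1 = 5/(4 + 3) = 5/7.
x_2 = 5/(5/7 + 3) = 35/26.
x_3 = 5/(35/26 + 3) = 130/113.
x_4 = 5/(130/113 + 3) = 565/469.

565/469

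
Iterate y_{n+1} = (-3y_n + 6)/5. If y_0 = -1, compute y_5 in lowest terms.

y_1 = (-3·(-1) + 6)/5 = 9/5.
y_2 = (-3·(9/5) + 6)/5 = 3/25.
y_3 = (-3·(3/25) + 6)/5 = 141/125.
y_4 = (-3·(141/125) + 6)/5 = 327/625.
y_5 = (-3·(327/625) + 6)/5 = 2769/3125.

2769/3125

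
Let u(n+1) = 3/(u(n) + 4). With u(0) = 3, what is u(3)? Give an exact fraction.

u(1) = 3/(3 + 4) = 3/7.
u(2) = 3/(3/7 + 4) = 21/31.
u(3) = 3/(21/31 + 4) = 93/145.

93/145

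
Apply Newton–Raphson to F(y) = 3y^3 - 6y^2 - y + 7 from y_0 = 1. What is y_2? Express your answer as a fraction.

217/178

F'(y) = 9y^2 - 12y - 1.
F(1) = 3, F'(1) = -4, so y_1 = 1 - 3/(-4) = 7/4.
F(7/4) = 189/64, F'(7/4) = 89/16, so y_2 = (7/4) - (189/64)/(89/16) = 217/178.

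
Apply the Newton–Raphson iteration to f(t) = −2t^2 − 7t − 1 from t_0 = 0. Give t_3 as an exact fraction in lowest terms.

−94807/635355

f'(t) = −4t − 7.
f(0) = −1, f'(0) = −7, so t_1 = 0 − (−1)/(−7) = −1/7.
f(−1/7) = −2/49, f'(−1/7) = −45/7, so t_2 = (−1/7) − (−2/49)/(−45/7) = −47/315.
f(−47/315) = −8/99225, f'(−47/315) = −2017/315, so t_3 = (−47/315) − (−8/99225)/(−2017/315) = −94807/635355.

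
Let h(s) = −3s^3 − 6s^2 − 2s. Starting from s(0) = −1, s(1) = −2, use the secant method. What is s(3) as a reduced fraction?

−108/79

h(−1) = −1, h(−2) = 4. s(2) = (−2) − 4·((−2) − (−1))/(4 − (−1)) = −6/5.
h(−2) = 4, h(−6/5) = −132/125. s(3) = (−6/5) − (−132/125)·((−6/5) − (−2))/((−132/125) − 4) = −108/79.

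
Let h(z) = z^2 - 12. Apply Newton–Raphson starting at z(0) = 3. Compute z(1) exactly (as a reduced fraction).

h'(z) = 2z.
h(3) = -3, h'(3) = 6, so z(1) = 3 - (-3)/6 = 7/2.

7/2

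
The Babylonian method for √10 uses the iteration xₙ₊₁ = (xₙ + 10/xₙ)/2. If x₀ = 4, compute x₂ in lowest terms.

x₁ = (4 + 10/4)/2 = 13/4.
x₂ = (13/4 + 10/(13/4))/2 = 329/104.

329/104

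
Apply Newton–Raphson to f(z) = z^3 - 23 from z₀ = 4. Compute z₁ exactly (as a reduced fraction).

f'(z) = 3z^2.
f(4) = 41, f'(4) = 48, so z₁ = 4 - 41/48 = 151/48.

151/48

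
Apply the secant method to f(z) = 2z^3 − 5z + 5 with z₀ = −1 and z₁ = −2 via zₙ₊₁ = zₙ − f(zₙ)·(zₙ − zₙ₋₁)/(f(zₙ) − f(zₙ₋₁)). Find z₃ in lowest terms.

f(−1) = 8, f(−2) = −1. z₂ = (−2) − (−1)·((−2) − (−1))/((−1) − 8) = −17/9.
f(−2) = −1, f(−17/9) = 704/729. z₃ = (−17/9) − (704/729)·((−17/9) − (−2))/((704/729) − (−1)) = −2785/1433.

−2785/1433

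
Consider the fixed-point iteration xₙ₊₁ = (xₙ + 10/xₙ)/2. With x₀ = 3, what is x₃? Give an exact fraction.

x₁ = (3 + 10/3)/2 = 19/6.
x₂ = (19/6 + 10/(19/6))/2 = 721/228.
x₃ = (721/228 + 10/(721/228))/2 = 1039681/328776.

1039681/328776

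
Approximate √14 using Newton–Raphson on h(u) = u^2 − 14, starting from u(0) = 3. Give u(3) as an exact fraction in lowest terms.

h'(u) = 2u.
h(3) = −5, h'(3) = 6, so u(1) = 3 − (−5)/6 = 23/6.
h(23/6) = 25/36, h'(23/6) = 23/3, so u(2) = (23/6) − (25/36)/(23/3) = 1033/276.
h(1033/276) = 625/76176, h'(1033/276) = 1033/138, so u(3) = (1033/276) − (625/76176)/(1033/138) = 2133553/570216.

2133553/570216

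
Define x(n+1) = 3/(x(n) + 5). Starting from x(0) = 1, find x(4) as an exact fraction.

183/338

x(1) = 3/(1 + 5) = 1/2.
x(2) = 3/(1/2 + 5) = 6/11.
x(3) = 3/(6/11 + 5) = 33/61.
x(4) = 3/(33/61 + 5) = 183/338.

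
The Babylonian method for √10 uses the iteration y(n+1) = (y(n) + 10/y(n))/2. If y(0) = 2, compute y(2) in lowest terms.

y(1) = (2 + 10/2)/2 = 7/2.
y(2) = (7/2 + 10/(7/2))/2 = 89/28.

89/28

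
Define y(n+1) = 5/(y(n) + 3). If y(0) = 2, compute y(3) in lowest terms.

20/17

y(1) = 5/(2 + 3) = 1.
y(2) = 5/(1 + 3) = 5/4.
y(3) = 5/(5/4 + 3) = 20/17.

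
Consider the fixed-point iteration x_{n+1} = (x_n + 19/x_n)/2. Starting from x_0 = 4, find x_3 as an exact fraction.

x_1 = (4 + 19/4)/2 = 35/8.
x_2 = (35/8 + 19/(35/8))/2 = 2441/560.
x_3 = (2441/560 + 19/(2441/560))/2 = 11916881/2733920.

11916881/2733920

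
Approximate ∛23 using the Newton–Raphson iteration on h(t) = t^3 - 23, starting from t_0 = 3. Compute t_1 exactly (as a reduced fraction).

77/27

h'(t) = 3t^2.
h(3) = 4, h'(3) = 27, so t_1 = 3 - 4/27 = 77/27.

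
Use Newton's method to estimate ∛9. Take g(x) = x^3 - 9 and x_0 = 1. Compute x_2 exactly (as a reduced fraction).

2905/1089

g'(x) = 3x^2.
g(1) = -8, g'(1) = 3, so x_1 = 1 - (-8)/3 = 11/3.
g(11/3) = 1088/27, g'(11/3) = 121/3, so x_2 = (11/3) - (1088/27)/(121/3) = 2905/1089.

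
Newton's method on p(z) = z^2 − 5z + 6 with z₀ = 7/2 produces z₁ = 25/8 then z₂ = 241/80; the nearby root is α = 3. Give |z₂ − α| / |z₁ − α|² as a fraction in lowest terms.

4/5

z₁ − α = 25/8 − 3 = 1/8, so |z₁ − α| = 1/8.
z₂ − α = 241/80 − 3 = 1/80, so |z₂ − α| = 1/80.
|z₁ − α|² = 1/64.
Ratio = (1/80) / (1/64) = 4/5.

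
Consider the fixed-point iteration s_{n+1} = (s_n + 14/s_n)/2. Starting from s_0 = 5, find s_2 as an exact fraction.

2921/780

s_1 = (5 + 14/5)/2 = 39/10.
s_2 = (39/10 + 14/(39/10))/2 = 2921/780.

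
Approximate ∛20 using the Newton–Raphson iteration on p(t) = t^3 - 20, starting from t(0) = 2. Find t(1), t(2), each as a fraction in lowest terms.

t(1) = 3, t(2) = 74/27

p'(t) = 3t^2.
p(2) = -12, p'(2) = 12, so t(1) = 2 - (-12)/12 = 3.
p(3) = 7, p'(3) = 27, so t(2) = 3 - 7/27 = 74/27.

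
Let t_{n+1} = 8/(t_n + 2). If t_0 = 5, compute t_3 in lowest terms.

44/25

t_1 = 8/(5 + 2) = 8/7.
t_2 = 8/(8/7 + 2) = 28/11.
t_3 = 8/(28/11 + 2) = 44/25.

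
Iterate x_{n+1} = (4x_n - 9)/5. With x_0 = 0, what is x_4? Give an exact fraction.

-3321/625

x_1 = (4·0 - 9)/5 = -9/5.
x_2 = (4·(-9/5) - 9)/5 = -81/25.
x_3 = (4·(-81/25) - 9)/5 = -549/125.
x_4 = (4·(-549/125) - 9)/5 = -3321/625.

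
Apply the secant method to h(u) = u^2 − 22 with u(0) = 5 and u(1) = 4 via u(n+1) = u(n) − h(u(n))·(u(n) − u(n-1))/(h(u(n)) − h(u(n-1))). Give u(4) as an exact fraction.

1712/365

h(5) = 3, h(4) = −6. u(2) = 4 − (−6)·(4 − 5)/((−6) − 3) = 14/3.
h(4) = −6, h(14/3) = −2/9. u(3) = (14/3) − (−2/9)·((14/3) − 4)/((−2/9) − (−6)) = 61/13.
h(14/3) = −2/9, h(61/13) = 3/169. u(4) = (61/13) − (3/169)·((61/13) − (14/3))/((3/169) − (−2/9)) = 1712/365.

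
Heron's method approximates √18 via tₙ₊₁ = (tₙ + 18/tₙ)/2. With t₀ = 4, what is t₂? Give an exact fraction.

t₁ = (4 + 18/4)/2 = 17/4.
t₂ = (17/4 + 18/(17/4))/2 = 577/136.

577/136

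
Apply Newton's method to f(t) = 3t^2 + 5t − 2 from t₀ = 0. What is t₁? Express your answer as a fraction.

f'(t) = 6t + 5.
f(0) = −2, f'(0) = 5, so t₁ = 0 − (−2)/5 = 2/5.

2/5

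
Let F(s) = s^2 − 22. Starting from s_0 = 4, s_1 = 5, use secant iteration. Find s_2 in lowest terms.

F(4) = −6, F(5) = 3. s_2 = 5 − 3·(5 − 4)/(3 − (−6)) = 14/3.

14/3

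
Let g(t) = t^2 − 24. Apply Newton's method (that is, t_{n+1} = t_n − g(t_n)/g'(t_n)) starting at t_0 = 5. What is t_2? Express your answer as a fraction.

g'(t) = 2t.
g(5) = 1, g'(5) = 10, so t_1 = 5 − 1/10 = 49/10.
g(49/10) = 1/100, g'(49/10) = 49/5, so t_2 = (49/10) − (1/100)/(49/5) = 4801/980.

4801/980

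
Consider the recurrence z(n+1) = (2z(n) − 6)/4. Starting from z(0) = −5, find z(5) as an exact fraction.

−49/16

z(1) = (2·(−5) − 6)/4 = −4.
z(2) = (2·(−4) − 6)/4 = −7/2.
z(3) = (2·(−7/2) − 6)/4 = −13/4.
z(4) = (2·(−13/4) − 6)/4 = −25/8.
z(5) = (2·(−25/8) − 6)/4 = −49/16.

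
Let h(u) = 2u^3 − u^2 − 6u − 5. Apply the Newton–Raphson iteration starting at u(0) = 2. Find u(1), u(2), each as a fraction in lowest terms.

h'(u) = 6u^2 − 2u − 6.
h(2) = −5, h'(2) = 14, so u(1) = 2 − (−5)/14 = 33/14.
h(33/14) = 1025/686, h'(33/14) = 2217/98, so u(2) = (33/14) − (1025/686)/(2217/98) = 71111/31038.

u(1) = 33/14, u(2) = 71111/31038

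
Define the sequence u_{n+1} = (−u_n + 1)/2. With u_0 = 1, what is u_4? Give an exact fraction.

u_1 = (−1 + 1)/2 = 0.
u_2 = (−0 + 1)/2 = 1/2.
u_3 = (−(1/2) + 1)/2 = 1/4.
u_4 = (−(1/4) + 1)/2 = 3/8.

3/8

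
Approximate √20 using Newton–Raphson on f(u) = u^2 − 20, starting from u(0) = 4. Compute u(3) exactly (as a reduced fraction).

51841/11592

f'(u) = 2u.
f(4) = −4, f'(4) = 8, so u(1) = 4 − (−4)/8 = 9/2.
f(9/2) = 1/4, f'(9/2) = 9, so u(2) = (9/2) − (1/4)/9 = 161/36.
f(161/36) = 1/1296, f'(161/36) = 161/18, so u(3) = (161/36) − (1/1296)/(161/18) = 51841/11592.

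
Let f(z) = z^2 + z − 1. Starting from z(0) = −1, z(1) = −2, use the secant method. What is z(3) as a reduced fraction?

f(−1) = −1, f(−2) = 1. z(2) = (−2) − 1·((−2) − (−1))/(1 − (−1)) = −3/2.
f(−2) = 1, f(−3/2) = −1/4. z(3) = (−3/2) − (−1/4)·((−3/2) − (−2))/((−1/4) − 1) = −8/5.

−8/5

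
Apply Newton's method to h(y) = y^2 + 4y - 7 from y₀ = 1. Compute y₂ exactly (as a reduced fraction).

79/60

h'(y) = 2y + 4.
h(1) = -2, h'(1) = 6, so y₁ = 1 - (-2)/6 = 4/3.
h(4/3) = 1/9, h'(4/3) = 20/3, so y₂ = (4/3) - (1/9)/(20/3) = 79/60.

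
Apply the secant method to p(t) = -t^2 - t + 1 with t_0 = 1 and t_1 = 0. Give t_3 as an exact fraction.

2/3

p(1) = -1, p(0) = 1. t_2 = 0 - 1·(0 - 1)/(1 - (-1)) = 1/2.
p(0) = 1, p(1/2) = 1/4. t_3 = (1/2) - (1/4)·((1/2) - 0)/((1/4) - 1) = 2/3.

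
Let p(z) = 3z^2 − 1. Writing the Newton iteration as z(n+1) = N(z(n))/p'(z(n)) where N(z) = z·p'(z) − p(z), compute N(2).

p'(z) = 6z.
N(z) = z·p'(z) − p(z) = z·(6z) − (3z^2 − 1) = 3z^2 + 1.
N(2) = 13.

13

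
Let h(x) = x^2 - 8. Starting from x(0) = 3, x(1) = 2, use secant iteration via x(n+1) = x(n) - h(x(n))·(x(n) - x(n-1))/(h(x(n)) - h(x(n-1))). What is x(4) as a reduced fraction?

h(3) = 1, h(2) = -4. x(2) = 2 - (-4)·(2 - 3)/((-4) - 1) = 14/5.
h(2) = -4, h(14/5) = -4/25. x(3) = (14/5) - (-4/25)·((14/5) - 2)/((-4/25) - (-4)) = 17/6.
h(14/5) = -4/25, h(17/6) = 1/36. x(4) = (17/6) - (1/36)·((17/6) - (14/5))/((1/36) - (-4/25)) = 478/169.

478/169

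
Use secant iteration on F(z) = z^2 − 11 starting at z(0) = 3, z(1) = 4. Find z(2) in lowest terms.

F(3) = −2, F(4) = 5. z(2) = 4 − 5·(4 − 3)/(5 − (−2)) = 23/7.

23/7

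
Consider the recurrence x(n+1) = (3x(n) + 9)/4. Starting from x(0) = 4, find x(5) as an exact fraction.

8001/1024

x(1) = (3·4 + 9)/4 = 21/4.
x(2) = (3·(21/4) + 9)/4 = 99/16.
x(3) = (3·(99/16) + 9)/4 = 441/64.
x(4) = (3·(441/64) + 9)/4 = 1899/256.
x(5) = (3·(1899/256) + 9)/4 = 8001/1024.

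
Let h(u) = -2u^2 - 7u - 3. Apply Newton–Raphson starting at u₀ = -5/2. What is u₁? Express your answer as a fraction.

-19/6

h'(u) = -4u - 7.
h(-5/2) = 2, h'(-5/2) = 3, so u₁ = (-5/2) - 2/3 = -19/6.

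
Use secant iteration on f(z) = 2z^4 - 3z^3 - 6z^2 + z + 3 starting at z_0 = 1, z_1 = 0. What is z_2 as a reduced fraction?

f(1) = -3, f(0) = 3. z_2 = 0 - 3·(0 - 1)/(3 - (-3)) = 1/2.

1/2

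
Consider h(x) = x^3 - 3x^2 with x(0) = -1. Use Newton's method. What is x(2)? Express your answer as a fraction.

-185/621

h'(x) = 3x^2 - 6x.
h(-1) = -4, h'(-1) = 9, so x(1) = (-1) - (-4)/9 = -5/9.
h(-5/9) = -800/729, h'(-5/9) = 115/27, so x(2) = (-5/9) - (-800/729)/(115/27) = -185/621.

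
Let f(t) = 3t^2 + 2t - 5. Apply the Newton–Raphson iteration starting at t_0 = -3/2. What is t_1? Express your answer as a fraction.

f'(t) = 6t + 2.
f(-3/2) = -5/4, f'(-3/2) = -7, so t_1 = (-3/2) - (-5/4)/(-7) = -47/28.

-47/28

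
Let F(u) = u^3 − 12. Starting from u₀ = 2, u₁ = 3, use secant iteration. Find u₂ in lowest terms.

42/19

F(2) = −4, F(3) = 15. u₂ = 3 − 15·(3 − 2)/(15 − (−4)) = 42/19.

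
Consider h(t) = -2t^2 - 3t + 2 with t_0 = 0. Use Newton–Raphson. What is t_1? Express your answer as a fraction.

h'(t) = -4t - 3.
h(0) = 2, h'(0) = -3, so t_1 = 0 - 2/(-3) = 2/3.

2/3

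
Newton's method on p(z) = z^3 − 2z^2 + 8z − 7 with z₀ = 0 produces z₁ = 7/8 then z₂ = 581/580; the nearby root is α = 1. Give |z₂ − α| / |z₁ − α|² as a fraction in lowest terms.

16/145

z₁ − α = 7/8 − 1 = −1/8, so |z₁ − α| = 1/8.
z₂ − α = 581/580 − 1 = 1/580, so |z₂ − α| = 1/580.
|z₁ − α|² = 1/64.
Ratio = (1/580) / (1/64) = 16/145.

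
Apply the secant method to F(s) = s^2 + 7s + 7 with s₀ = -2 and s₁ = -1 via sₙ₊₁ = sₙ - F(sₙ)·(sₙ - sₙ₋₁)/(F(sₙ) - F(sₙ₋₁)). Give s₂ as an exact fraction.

-5/4

F(-2) = -3, F(-1) = 1. s₂ = (-1) - 1·((-1) - (-2))/(1 - (-3)) = -5/4.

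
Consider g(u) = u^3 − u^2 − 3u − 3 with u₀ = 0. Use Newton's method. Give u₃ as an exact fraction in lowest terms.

g'(u) = 3u^2 − 2u − 3.
g(0) = −3, g'(0) = −3, so u₁ = 0 − (−3)/(−3) = −1.
g(−1) = −2, g'(−1) = 2, so u₂ = (−1) − (−2)/2 = 0.
g(0) = −3, g'(0) = −3, so u₃ = 0 − (−3)/(−3) = −1.

−1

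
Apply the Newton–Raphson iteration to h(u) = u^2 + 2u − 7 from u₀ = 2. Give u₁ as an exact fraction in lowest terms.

11/6

h'(u) = 2u + 2.
h(2) = 1, h'(2) = 6, so u₁ = 2 − 1/6 = 11/6.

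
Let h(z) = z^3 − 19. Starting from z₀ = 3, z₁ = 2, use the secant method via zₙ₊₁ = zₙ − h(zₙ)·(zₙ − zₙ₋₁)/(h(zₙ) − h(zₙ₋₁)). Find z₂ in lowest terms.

h(3) = 8, h(2) = −11. z₂ = 2 − (−11)·(2 − 3)/((−11) − 8) = 49/19.

49/19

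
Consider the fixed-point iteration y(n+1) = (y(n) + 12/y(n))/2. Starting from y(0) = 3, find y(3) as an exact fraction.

18817/5432

y(1) = (3 + 12/3)/2 = 7/2.
y(2) = (7/2 + 12/(7/2))/2 = 97/28.
y(3) = (97/28 + 12/(97/28))/2 = 18817/5432.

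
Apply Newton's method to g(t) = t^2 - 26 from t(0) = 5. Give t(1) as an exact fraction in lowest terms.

51/10

g'(t) = 2t.
g(5) = -1, g'(5) = 10, so t(1) = 5 - (-1)/10 = 51/10.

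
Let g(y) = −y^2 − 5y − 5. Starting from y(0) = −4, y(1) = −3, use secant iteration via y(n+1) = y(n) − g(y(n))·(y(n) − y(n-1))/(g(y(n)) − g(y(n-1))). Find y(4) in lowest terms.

−47/13

g(−4) = −1, g(−3) = 1. y(2) = (−3) − 1·((−3) − (−4))/(1 − (−1)) = −7/2.
g(−3) = 1, g(−7/2) = 1/4. y(3) = (−7/2) − (1/4)·((−7/2) − (−3))/((1/4) − 1) = −11/3.
g(−7/2) = 1/4, g(−11/3) = −1/9. y(4) = (−11/3) − (−1/9)·((−11/3) − (−7/2))/((−1/9) − (1/4)) = −47/13.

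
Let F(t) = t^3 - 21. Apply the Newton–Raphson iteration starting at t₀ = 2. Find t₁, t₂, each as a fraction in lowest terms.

F'(t) = 3t^2.
F(2) = -13, F'(2) = 12, so t₁ = 2 - (-13)/12 = 37/12.
F(37/12) = 14365/1728, F'(37/12) = 1369/48, so t₂ = (37/12) - (14365/1728)/(1369/48) = 68797/24642.

t₁ = 37/12, t₂ = 68797/24642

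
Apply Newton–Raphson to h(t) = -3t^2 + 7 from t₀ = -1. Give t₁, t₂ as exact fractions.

t₁ = -5/3, t₂ = -23/15

h'(t) = -6t.
h(-1) = 4, h'(-1) = 6, so t₁ = (-1) - 4/6 = -5/3.
h(-5/3) = -4/3, h'(-5/3) = 10, so t₂ = (-5/3) - (-4/3)/10 = -23/15.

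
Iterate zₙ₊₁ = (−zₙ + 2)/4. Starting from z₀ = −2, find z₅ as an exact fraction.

103/256

z₁ = (−(−2) + 2)/4 = 1.
z₂ = (−1 + 2)/4 = 1/4.
z₃ = (−(1/4) + 2)/4 = 7/16.
z₄ = (−(7/16) + 2)/4 = 25/64.
z₅ = (−(25/64) + 2)/4 = 103/256.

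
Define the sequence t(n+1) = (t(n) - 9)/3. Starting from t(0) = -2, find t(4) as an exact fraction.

-362/81

t(1) = ((-2) - 9)/3 = -11/3.
t(2) = ((-11/3) - 9)/3 = -38/9.
t(3) = ((-38/9) - 9)/3 = -119/27.
t(4) = ((-119/27) - 9)/3 = -362/81.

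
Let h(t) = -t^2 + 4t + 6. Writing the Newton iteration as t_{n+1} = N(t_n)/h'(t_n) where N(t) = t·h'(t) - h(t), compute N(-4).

-22

h'(t) = -2t + 4.
N(t) = t·h'(t) - h(t) = t·(-2t + 4) - (-t^2 + 4t + 6) = -t^2 - 6.
N(-4) = -22.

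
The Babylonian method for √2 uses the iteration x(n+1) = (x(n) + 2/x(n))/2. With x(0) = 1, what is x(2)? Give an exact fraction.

17/12

x(1) = (1 + 2/1)/2 = 3/2.
x(2) = (3/2 + 2/(3/2))/2 = 17/12.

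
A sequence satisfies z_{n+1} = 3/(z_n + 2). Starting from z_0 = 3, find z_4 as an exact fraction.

z_1 = 3/(3 + 2) = 3/5.
z_2 = 3/(3/5 + 2) = 15/13.
z_3 = 3/(15/13 + 2) = 39/41.
z_4 = 3/(39/41 + 2) = 123/121.

123/121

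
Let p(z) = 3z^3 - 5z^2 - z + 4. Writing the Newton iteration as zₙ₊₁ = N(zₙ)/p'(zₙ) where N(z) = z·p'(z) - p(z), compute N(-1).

-15

p'(z) = 9z^2 - 10z - 1.
N(z) = z·p'(z) - p(z) = z·(9z^2 - 10z - 1) - (3z^3 - 5z^2 - z + 4) = 6z^3 - 5z^2 - 4.
N(-1) = -15.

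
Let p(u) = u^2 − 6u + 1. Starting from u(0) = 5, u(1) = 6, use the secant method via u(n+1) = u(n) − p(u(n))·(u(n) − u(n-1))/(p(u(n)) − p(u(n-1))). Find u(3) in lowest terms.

169/29

p(5) = −4, p(6) = 1. u(2) = 6 − 1·(6 − 5)/(1 − (−4)) = 29/5.
p(6) = 1, p(29/5) = −4/25. u(3) = (29/5) − (−4/25)·((29/5) − 6)/((−4/25) − 1) = 169/29.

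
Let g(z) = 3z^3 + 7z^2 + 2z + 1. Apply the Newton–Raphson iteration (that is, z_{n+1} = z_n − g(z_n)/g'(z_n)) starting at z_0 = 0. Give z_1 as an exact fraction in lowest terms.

−1/2

g'(z) = 9z^2 + 14z + 2.
g(0) = 1, g'(0) = 2, so z_1 = 0 − 1/2 = −1/2.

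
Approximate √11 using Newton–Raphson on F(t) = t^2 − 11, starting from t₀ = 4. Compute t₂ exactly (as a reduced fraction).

1433/432

F'(t) = 2t.
F(4) = 5, F'(4) = 8, so t₁ = 4 − 5/8 = 27/8.
F(27/8) = 25/64, F'(27/8) = 27/4, so t₂ = (27/8) − (25/64)/(27/4) = 1433/432.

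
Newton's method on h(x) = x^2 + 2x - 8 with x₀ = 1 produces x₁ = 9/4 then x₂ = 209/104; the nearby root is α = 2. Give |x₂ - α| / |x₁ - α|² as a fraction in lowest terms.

2/13

x₁ - α = 9/4 - 2 = 1/4, so |x₁ - α| = 1/4.
x₂ - α = 209/104 - 2 = 1/104, so |x₂ - α| = 1/104.
|x₁ - α|² = 1/16.
Ratio = (1/104) / (1/16) = 2/13.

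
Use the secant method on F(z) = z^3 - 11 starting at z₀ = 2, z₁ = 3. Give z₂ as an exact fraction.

41/19

F(2) = -3, F(3) = 16. z₂ = 3 - 16·(3 - 2)/(16 - (-3)) = 41/19.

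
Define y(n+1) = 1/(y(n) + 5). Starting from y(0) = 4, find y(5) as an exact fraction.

y(1) = 1/(4 + 5) = 1/9.
y(2) = 1/(1/9 + 5) = 9/46.
y(3) = 1/(9/46 + 5) = 46/239.
y(4) = 1/(46/239 + 5) = 239/1241.
y(5) = 1/(239/1241 + 5) = 1241/6444.

1241/6444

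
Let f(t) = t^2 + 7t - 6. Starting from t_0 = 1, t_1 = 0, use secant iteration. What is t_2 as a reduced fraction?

3/4

f(1) = 2, f(0) = -6. t_2 = 0 - (-6)·(0 - 1)/((-6) - 2) = 3/4.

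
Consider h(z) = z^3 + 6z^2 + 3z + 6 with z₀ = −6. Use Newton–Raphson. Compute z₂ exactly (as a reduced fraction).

h'(z) = 3z^2 + 12z + 3.
h(−6) = −12, h'(−6) = 39, so z₁ = (−6) − (−12)/39 = −74/13.
h(−74/13) = −2432/2197, h'(−74/13) = 5391/169, so z₂ = (−74/13) − (−2432/2197)/(5391/169) = −396502/70083.

−396502/70083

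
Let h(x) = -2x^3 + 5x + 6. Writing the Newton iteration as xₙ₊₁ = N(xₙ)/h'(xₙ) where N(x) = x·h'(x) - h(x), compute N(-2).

26

h'(x) = -6x^2 + 5.
N(x) = x·h'(x) - h(x) = x·(-6x^2 + 5) - (-2x^3 + 5x + 6) = -4x^3 - 6.
N(-2) = 26.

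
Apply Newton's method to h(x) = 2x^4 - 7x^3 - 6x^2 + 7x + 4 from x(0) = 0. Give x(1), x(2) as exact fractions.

h'(x) = 8x^3 - 21x^2 - 12x + 7.
h(0) = 4, h'(0) = 7, so x(1) = 0 - 4/7 = -4/7.
h(-4/7) = -1056/2401, h'(-4/7) = 1889/343, so x(2) = (-4/7) - (-1056/2401)/(1889/343) = -6500/13223.

x(1) = -4/7, x(2) = -6500/13223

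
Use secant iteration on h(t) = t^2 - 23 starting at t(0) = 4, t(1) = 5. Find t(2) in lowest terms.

43/9

h(4) = -7, h(5) = 2. t(2) = 5 - 2·(5 - 4)/(2 - (-7)) = 43/9.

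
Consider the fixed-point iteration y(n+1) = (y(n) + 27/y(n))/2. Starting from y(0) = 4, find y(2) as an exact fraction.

3577/688

y(1) = (4 + 27/4)/2 = 43/8.
y(2) = (43/8 + 27/(43/8))/2 = 3577/688.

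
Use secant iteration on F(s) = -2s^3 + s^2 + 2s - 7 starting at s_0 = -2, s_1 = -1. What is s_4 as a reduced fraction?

-212233/136433

F(-2) = 9, F(-1) = -6. s_2 = (-1) - (-6)·((-1) - (-2))/((-6) - 9) = -7/5.
F(-1) = -6, F(-7/5) = -294/125. s_3 = (-7/5) - (-294/125)·((-7/5) - (-1))/((-294/125) - (-6)) = -63/38.
F(-7/5) = -294/125, F(-63/38) = 21217/13718. s_4 = (-63/38) - (21217/13718)·((-63/38) - (-7/5))/((21217/13718) - (-294/125)) = -212233/136433.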